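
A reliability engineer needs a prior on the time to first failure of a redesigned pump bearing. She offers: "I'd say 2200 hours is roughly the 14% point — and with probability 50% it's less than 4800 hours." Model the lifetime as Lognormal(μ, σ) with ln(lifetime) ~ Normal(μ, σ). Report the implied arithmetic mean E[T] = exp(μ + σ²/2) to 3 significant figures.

E[T] ≈ 6230 hours

If T ~ Lognormal(μ,σ) then ln T ~ Normal(μ,σ), so the p-quantile of ln T is μ + z_p·σ.
ln(2200) = 7.696 and ln(4800) = 8.476; z_{0.14} = -1.08, z_{0.5} = 0.
σ = (8.476 − 7.696)/(0 − (-1.08)) = 0.722.
μ = 7.696 − (-1.08)·0.722 = 8.476.
E[T] = exp(μ + σ²/2) = exp(8.476 + 0.2608) = 6230 hours.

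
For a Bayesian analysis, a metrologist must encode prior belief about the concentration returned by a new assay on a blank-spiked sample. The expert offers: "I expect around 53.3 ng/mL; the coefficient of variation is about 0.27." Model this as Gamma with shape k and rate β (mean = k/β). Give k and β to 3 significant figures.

k ≈ 13.7, β ≈ 0.257

For Gamma(k, rate β): mean = k/β, variance = k/β², so CV = 1/√k.
CV = 0.27, hence k = 1/CV² = 13.7.
Then β = k/mean = 13.7/53.3 = 0.257.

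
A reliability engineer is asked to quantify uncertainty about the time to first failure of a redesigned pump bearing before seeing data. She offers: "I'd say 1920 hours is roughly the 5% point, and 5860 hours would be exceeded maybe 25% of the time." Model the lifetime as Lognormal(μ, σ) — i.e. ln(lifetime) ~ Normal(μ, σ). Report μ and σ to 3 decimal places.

μ ≈ 8.351, σ ≈ 0.481

If T ~ Lognormal(μ,σ) then ln T ~ Normal(μ,σ), so the p-quantile of ln T is μ + z_p·σ.
ln(1920) = 7.56 and ln(5860) = 8.676; z_{0.05} = -1.645, z_{0.75} = 0.6745.
σ = (8.676 − 7.56)/(0.6745 − (-1.645)) = 0.481.
μ = 7.56 − (-1.645)·0.481 = 8.351.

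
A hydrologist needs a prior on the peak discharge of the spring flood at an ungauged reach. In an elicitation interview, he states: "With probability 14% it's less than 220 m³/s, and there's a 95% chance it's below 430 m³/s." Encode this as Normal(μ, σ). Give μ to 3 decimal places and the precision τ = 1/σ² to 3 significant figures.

The p-quantile of Normal(μ,σ) is μ + z_p·σ, with z_{0.14} = -1.08 and z_{0.95} = 1.645.
Eliminate σ: μ = (z₂·x₁ − z₁·x₂)/(z₂ − z₁) = (1.645·220 − (-1.08)·430)/2.725 = 303.249.
Then σ = (x₂ − x₁)/(z₂ − z₁) = (430 − 220)/2.725 = 77.059.
Precision τ = 1/σ² = 1/77.06² = 0.000168.

μ = 303.249, τ = 0.000168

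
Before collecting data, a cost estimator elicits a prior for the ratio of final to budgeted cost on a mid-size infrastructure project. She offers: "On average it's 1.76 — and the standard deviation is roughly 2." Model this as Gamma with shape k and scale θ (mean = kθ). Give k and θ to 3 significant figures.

k ≈ 0.774, θ ≈ 2.27

For Gamma(k, scale θ): mean = kθ, variance = kθ², so CV = 1/√k.
CV = SD/mean = 2/1.76 = 1.136, hence k = 1/CV² = 0.774.
Then θ = mean/k = 1.76/0.774 = 2.27.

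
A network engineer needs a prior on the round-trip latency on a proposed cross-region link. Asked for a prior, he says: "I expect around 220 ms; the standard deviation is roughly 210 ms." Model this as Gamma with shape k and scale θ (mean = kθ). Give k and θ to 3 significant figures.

For Gamma(k, scale θ): mean = kθ, variance = kθ², so CV = 1/√k.
CV = SD/mean = 210/220 = 0.9545, hence k = 1/CV² = 1.1.
Then θ = mean/k = 220/1.1 = 200.

k ≈ 1.1, θ ≈ 200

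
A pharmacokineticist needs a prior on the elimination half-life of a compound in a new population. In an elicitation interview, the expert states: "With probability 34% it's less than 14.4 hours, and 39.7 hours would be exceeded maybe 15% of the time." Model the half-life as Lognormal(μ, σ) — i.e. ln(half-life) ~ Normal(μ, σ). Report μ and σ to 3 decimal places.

If T ~ Lognormal(μ,σ) then ln T ~ Normal(μ,σ), so the p-quantile of ln T is μ + z_p·σ.
ln(14.4) = 2.667 and ln(39.7) = 3.681; z_{0.34} = -0.4125, z_{0.85} = 1.036.
σ = (3.681 − 2.667)/(1.036 − (-0.4125)) = 0.700.
μ = 2.667 − (-0.4125)·0.700 = 2.956.

μ ≈ 2.956, σ ≈ 0.700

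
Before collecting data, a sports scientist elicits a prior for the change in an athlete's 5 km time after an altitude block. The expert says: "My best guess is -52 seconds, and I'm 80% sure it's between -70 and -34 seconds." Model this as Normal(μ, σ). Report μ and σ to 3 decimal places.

A symmetric 80% interval runs μ ± z·σ with z = 1.282.
Half-width = 18, so σ = 18/1.282 = 14.045.
μ is the stated best guess, -52.000.

μ = -52.000, σ = 14.045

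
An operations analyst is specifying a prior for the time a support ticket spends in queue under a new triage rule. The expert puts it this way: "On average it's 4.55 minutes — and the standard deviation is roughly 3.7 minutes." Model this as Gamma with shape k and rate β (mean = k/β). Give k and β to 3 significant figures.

k ≈ 1.51, β ≈ 0.332

For Gamma(k, rate β): mean = k/β, variance = k/β², so CV = 1/√k.
CV = SD/mean = 3.7/4.55 = 0.8132, hence k = 1/CV² = 1.51.
Then β = k/mean = 1.51/4.55 = 0.332.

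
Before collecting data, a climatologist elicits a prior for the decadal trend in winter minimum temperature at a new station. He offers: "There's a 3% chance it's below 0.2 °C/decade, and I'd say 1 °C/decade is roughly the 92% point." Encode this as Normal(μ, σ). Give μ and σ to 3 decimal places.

The p-quantile of Normal(μ,σ) is μ + z_p·σ, with z_{0.03} = -1.881 and z_{0.92} = 1.405.
Eliminate σ: μ = (z₂·x₁ − z₁·x₂)/(z₂ − z₁) = (1.405·0.2 − (-1.881)·1)/3.286 = 0.658.
Then σ = (x₂ − x₁)/(z₂ − z₁) = (1 − 0.2)/3.286 = 0.243.

μ = 0.658, σ = 0.243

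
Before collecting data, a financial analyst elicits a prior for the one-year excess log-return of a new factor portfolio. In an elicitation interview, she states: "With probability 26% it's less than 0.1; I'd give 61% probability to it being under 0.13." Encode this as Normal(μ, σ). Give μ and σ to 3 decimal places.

μ = 0.121, σ = 0.033

For Normal(μ,σ), the p-quantile is μ + z_p·σ. Here z_{0.26} = -0.6433, z_{0.61} = 0.2793.
So 0.1 = μ − 0.6433σ and 0.13 = μ + 0.2793σ.
Subtracting: σ = (0.13 − 0.1)/(0.2793 − (-0.6433)) = 0.033.
Then μ = 0.1 − (-0.6433)·0.033 = 0.121.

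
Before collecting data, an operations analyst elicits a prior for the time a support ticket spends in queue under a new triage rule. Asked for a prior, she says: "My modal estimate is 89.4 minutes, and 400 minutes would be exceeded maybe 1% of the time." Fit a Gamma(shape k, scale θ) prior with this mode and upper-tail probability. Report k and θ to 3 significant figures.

k ≈ 2.8, θ ≈ 49.6

Gamma(k,θ) with k>1 has mode (k−1)θ, so θ = 89.4/(k−1).
Need P(X < 400) = 0.99 with θ tied to k this way. Start at k = 2, θ = 89.4: P(X<400) ≈ 0.938.
Too low — raise k to concentrate. Iterating converges to k ≈ 2.8.
Then θ = 89.4/(2.8−1) ≈ 49.6.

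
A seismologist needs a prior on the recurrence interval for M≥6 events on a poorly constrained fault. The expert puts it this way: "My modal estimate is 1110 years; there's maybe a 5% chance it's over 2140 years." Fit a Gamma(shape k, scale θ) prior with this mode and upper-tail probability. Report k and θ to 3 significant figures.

k ≈ 7.45, θ ≈ 172

Gamma(k,θ) with k>1 has mode (k−1)θ, so θ = 1110/(k−1).
Need P(X < 2140) = 0.95 with θ tied to k this way. Start at k = 2, θ = 1110: P(X<2140) ≈ 0.574.
Too low — raise k to concentrate. Iterating converges to k ≈ 7.45.
Then θ = 1110/(7.45−1) ≈ 172.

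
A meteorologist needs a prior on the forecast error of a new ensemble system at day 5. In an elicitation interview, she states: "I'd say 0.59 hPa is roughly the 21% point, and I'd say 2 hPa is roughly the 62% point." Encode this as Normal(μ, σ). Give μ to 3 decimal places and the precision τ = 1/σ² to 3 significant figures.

μ = 1.613, τ = 0.622

The p-quantile of Normal(μ,σ) is μ + z_p·σ, with z_{0.21} = -0.8064 and z_{0.62} = 0.3055.
Eliminate σ: μ = (z₂·x₁ − z₁·x₂)/(z₂ − z₁) = (0.3055·0.59 − (-0.8064)·2)/1.112 = 1.613.
Then σ = (x₂ − x₁)/(z₂ − z₁) = (2 − 0.59)/1.112 = 1.268.
Precision τ = 1/σ² = 1/1.268² = 0.622.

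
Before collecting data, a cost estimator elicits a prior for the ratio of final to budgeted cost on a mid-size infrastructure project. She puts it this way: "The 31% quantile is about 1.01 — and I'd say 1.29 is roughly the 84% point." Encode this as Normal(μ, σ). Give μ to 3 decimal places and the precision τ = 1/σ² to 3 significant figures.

For Normal(μ,σ), the p-quantile is μ + z_p·σ. Here z_{0.31} = -0.4959, z_{0.84} = 0.9945.
So 1.01 = μ − 0.4959σ and 1.29 = μ + 0.9945σ.
Subtracting: σ = (1.29 − 1.01)/(0.9945 − (-0.4959)) = 0.188.
Then μ = 1.01 − (-0.4959)·0.188 = 1.103.
Precision τ = 1/σ² = 1/0.1879² = 28.3.

μ = 1.103, τ = 28.3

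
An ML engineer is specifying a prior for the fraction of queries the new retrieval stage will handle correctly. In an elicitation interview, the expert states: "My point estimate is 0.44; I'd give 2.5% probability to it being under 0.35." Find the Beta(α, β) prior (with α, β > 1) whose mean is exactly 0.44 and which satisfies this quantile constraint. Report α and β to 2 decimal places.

α ≈ 49.65, β ≈ 63.19

With mean 0.44 fixed, write α = 0.44s, β = 0.56s where s = α+β.
Need P(θ < 0.35) = 0.025 under Beta(0.44s, 0.56s). Normal approximation: (q−m)/√(m(1−m)/s) ≈ z_{0.025} = -1.96, so s ≈ 0.44·0.56·(-1.96)²/(0.35−0.44)² = 116.9.
At s = 116.9: P(θ<0.35) ≈ 0.023. Adjusting to match 0.025 gives s ≈ 112.84.
So α = 0.44·112.84 ≈ 49.65, β = 0.56·112.84 ≈ 63.19.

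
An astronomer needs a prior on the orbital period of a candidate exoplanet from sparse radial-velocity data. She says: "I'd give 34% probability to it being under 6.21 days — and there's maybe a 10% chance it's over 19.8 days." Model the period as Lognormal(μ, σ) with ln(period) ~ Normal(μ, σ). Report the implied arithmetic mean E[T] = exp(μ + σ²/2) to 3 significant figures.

If T ~ Lognormal(μ,σ) then ln T ~ Normal(μ,σ), so the p-quantile of ln T is μ + z_p·σ.
ln(6.21) = 1.826 and ln(19.8) = 2.986; z_{0.34} = -0.4125, z_{0.9} = 1.282.
σ = (2.986 − 1.826)/(1.282 − (-0.4125)) = 0.684.
μ = 1.826 − (-0.4125)·0.684 = 2.108.
E[T] = exp(μ + σ²/2) = exp(2.108 + 0.2343) = 10.4 days.

E[T] ≈ 10.4 days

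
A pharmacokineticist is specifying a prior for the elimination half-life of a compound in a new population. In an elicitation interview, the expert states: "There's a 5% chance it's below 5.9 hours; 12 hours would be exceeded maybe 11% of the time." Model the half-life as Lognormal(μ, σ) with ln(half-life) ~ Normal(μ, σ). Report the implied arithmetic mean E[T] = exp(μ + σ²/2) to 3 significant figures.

If T ~ Lognormal(μ,σ) then ln T ~ Normal(μ,σ), so the p-quantile of ln T is μ + z_p·σ.
ln(5.9) = 1.775 and ln(12) = 2.485; z_{0.05} = -1.645, z_{0.89} = 1.227.
σ = (2.485 − 1.775)/(1.227 − (-1.645)) = 0.247.
μ = 1.775 − (-1.645)·0.247 = 2.182.
E[T] = exp(μ + σ²/2) = exp(2.182 + 0.0306) = 9.14 hours.

E[T] ≈ 9.14 hours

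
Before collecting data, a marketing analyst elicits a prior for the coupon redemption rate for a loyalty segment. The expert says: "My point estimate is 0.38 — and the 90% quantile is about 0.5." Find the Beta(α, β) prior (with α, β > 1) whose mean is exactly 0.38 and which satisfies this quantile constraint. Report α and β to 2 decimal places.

With mean 0.38 fixed, write α = 0.38s, β = 0.62s where s = α+β.
Need P(θ < 0.5) = 0.9 under Beta(0.38s, 0.62s). Normal approximation: (q−m)/√(m(1−m)/s) ≈ z_{0.9} = 1.28, so s ≈ 0.38·0.62·(1.28)²/(0.5−0.38)² = 26.9.
At s = 26.9: P(θ<0.5) ≈ 0.898. Adjusting to match 0.9 gives s ≈ 27.37.
So α = 0.38·27.37 ≈ 10.40, β = 0.62·27.37 ≈ 16.97.

α ≈ 10.40, β ≈ 16.97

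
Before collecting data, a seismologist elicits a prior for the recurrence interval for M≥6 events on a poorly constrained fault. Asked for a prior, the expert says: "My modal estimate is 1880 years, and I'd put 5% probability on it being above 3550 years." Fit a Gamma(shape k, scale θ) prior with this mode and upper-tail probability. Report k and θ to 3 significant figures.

Gamma(k,θ) with k>1 has mode (k−1)θ, so θ = 1880/(k−1).
Need P(X < 3550) = 0.95 with θ tied to k this way. Start at k = 2, θ = 1880: P(X<3550) ≈ 0.563.
Too low — raise k to concentrate. Iterating converges to k ≈ 7.88.
Then θ = 1880/(7.88−1) ≈ 273.

k ≈ 7.88, θ ≈ 273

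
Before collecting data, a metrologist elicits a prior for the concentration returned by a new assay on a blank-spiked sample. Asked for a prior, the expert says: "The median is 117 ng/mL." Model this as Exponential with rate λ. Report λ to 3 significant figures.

λ ≈ 0.00592

Exponential median = ln 2 / λ, so λ = ln 2 / 117.0 = 0.00592.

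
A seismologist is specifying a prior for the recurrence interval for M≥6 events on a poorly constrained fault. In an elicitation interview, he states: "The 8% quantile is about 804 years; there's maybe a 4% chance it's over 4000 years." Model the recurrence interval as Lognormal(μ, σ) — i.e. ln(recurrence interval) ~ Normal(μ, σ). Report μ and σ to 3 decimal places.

If T ~ Lognormal(μ,σ) then ln T ~ Normal(μ,σ), so the p-quantile of ln T is μ + z_p·σ.
ln(804) = 6.69 and ln(4000) = 8.294; z_{0.08} = -1.405, z_{0.96} = 1.751.
σ = (8.294 − 6.69)/(1.751 − (-1.405)) = 0.508.
μ = 6.69 − (-1.405)·0.508 = 7.404.

μ ≈ 7.404, σ ≈ 0.508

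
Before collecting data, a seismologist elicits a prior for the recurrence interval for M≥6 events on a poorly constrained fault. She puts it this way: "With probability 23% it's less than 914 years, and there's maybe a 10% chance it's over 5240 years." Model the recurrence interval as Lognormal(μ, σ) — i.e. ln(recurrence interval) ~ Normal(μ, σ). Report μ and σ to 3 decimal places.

If T ~ Lognormal(μ,σ) then ln T ~ Normal(μ,σ), so the p-quantile of ln T is μ + z_p·σ.
ln(914) = 6.818 and ln(5240) = 8.564; z_{0.23} = -0.7388, z_{0.9} = 1.282.
σ = (8.564 − 6.818)/(1.282 − (-0.7388)) = 0.864.
μ = 6.818 − (-0.7388)·0.864 = 7.456.

μ ≈ 7.456, σ ≈ 0.864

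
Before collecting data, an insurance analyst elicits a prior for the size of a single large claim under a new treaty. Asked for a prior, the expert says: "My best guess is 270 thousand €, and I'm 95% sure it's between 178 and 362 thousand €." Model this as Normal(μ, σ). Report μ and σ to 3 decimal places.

A symmetric 95% interval runs μ ± z·σ with z = 1.96.
Half-width = 92, so σ = 92/1.96 = 46.940.
μ is the stated best guess, 270.000.

μ = 270.000, σ = 46.940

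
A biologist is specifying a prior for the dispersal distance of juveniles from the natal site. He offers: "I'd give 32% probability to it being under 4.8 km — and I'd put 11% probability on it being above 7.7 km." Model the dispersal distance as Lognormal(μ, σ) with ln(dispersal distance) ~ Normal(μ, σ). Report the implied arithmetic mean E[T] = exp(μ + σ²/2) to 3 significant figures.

If T ~ Lognormal(μ,σ) then ln T ~ Normal(μ,σ), so the p-quantile of ln T is μ + z_p·σ.
ln(4.8) = 1.569 and ln(7.7) = 2.041; z_{0.32} = -0.4677, z_{0.89} = 1.227.
σ = (2.041 − 1.569)/(1.227 − (-0.4677)) = 0.279.
μ = 1.569 − (-0.4677)·0.279 = 1.699.
E[T] = exp(μ + σ²/2) = exp(1.699 + 0.0389) = 5.69 km.

E[T] ≈ 5.69 km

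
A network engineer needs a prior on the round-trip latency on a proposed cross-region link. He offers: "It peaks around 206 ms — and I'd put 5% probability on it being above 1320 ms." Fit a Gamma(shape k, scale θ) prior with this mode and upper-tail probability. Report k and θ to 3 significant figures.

Gamma(k,θ) with k>1 has mode (k−1)θ, so θ = 206/(k−1).
Need P(X < 1320) = 0.95 with θ tied to k this way. Start at k = 2, θ = 206: P(X<1320) ≈ 0.988.
Too high — lower k to spread out. Iterating converges to k ≈ 1.65.
Then θ = 206/(1.65−1) ≈ 317.

k ≈ 1.65, θ ≈ 317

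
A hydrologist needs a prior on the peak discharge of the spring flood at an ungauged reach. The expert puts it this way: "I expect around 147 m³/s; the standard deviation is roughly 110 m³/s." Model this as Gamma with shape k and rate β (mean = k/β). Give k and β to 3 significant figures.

For Gamma(k, rate β): mean = k/β, variance = k/β², so CV = 1/√k.
CV = SD/mean = 110/147 = 0.7483, hence k = 1/CV² = 1.79.
Then β = k/mean = 1.79/147 = 0.0121.

k ≈ 1.79, β ≈ 0.0121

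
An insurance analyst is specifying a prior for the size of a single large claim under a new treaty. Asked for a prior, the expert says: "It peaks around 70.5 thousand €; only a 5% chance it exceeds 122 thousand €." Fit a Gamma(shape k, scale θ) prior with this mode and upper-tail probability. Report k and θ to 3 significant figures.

k ≈ 10.3, θ ≈ 7.6

Gamma(k,θ) with k>1 has mode (k−1)θ, so θ = 70.5/(k−1).
Need P(X < 122) = 0.95 with θ tied to k this way. Start at k = 2, θ = 70.5: P(X<122) ≈ 0.516.
Too low — raise k to concentrate. Iterating converges to k ≈ 10.3.
Then θ = 70.5/(10.3−1) ≈ 7.6.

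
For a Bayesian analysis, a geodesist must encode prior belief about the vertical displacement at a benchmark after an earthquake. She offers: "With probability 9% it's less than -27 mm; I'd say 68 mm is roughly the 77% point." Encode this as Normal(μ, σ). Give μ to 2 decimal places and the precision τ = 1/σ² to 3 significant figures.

For Normal(μ,σ), the p-quantile is μ + z_p·σ. Here z_{0.09} = -1.341, z_{0.77} = 0.7388.
So -27 = μ − 1.341σ and 68 = μ + 0.7388σ.
Subtracting: σ = (68 − -27)/(0.7388 − (-1.341)) = 45.68.
Then μ = -27 − (-1.341)·45.68 = 34.25.
Precision τ = 1/σ² = 1/45.68² = 0.000479.

μ = 34.25, τ = 0.000479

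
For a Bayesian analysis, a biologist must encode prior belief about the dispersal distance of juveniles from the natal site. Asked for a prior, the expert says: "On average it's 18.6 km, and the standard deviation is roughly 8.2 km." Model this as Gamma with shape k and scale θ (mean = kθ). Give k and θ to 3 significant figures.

k ≈ 5.15, θ ≈ 3.62

For Gamma(k, scale θ): mean = kθ, variance = kθ², so CV = 1/√k.
CV = SD/mean = 8.2/18.6 = 0.4409, hence k = 1/CV² = 5.15.
Then θ = mean/k = 18.6/5.15 = 3.62.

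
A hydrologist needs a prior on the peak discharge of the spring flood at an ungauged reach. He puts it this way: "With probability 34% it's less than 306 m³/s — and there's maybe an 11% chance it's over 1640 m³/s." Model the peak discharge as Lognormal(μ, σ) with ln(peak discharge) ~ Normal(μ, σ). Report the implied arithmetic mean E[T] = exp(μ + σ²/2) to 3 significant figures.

If T ~ Lognormal(μ,σ) then ln T ~ Normal(μ,σ), so the p-quantile of ln T is μ + z_p·σ.
ln(306) = 5.724 and ln(1640) = 7.402; z_{0.34} = -0.4125, z_{0.89} = 1.227.
σ = (7.402 − 5.724)/(1.227 − (-0.4125)) = 1.024.
μ = 5.724 − (-0.4125)·1.024 = 6.146.
E[T] = exp(μ + σ²/2) = exp(6.146 + 0.5246) = 789 m³/s.

E[T] ≈ 789 m³/s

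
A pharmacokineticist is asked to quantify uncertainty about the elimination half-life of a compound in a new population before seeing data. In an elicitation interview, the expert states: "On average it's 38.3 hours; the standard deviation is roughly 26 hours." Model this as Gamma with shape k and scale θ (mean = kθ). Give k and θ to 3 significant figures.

For Gamma(k, scale θ): mean = kθ, variance = kθ², so CV = 1/√k.
CV = SD/mean = 26/38.3 = 0.6789, hence k = 1/CV² = 2.17.
Then θ = mean/k = 38.3/2.17 = 17.7.

k ≈ 2.17, θ ≈ 17.7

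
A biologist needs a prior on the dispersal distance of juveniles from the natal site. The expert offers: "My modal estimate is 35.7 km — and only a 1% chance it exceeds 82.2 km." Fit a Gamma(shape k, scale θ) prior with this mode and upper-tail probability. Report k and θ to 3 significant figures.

Gamma(k,θ) with k>1 has mode (k−1)θ, so θ = 35.7/(k−1).
Need P(X < 82.2) = 0.99 with θ tied to k this way. Start at k = 2, θ = 35.7: P(X<82.2) ≈ 0.670.
Too low — raise k to concentrate. Iterating converges to k ≈ 7.87.
Then θ = 35.7/(7.87−1) ≈ 5.2.

k ≈ 7.87, θ ≈ 5.2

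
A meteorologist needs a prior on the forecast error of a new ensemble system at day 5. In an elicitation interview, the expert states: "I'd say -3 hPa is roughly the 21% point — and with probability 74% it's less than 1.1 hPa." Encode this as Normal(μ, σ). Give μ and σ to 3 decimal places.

μ = -0.719, σ = 2.828

The p-quantile of Normal(μ,σ) is μ + z_p·σ, with z_{0.21} = -0.8064 and z_{0.74} = 0.6433.
Eliminate σ: μ = (z₂·x₁ − z₁·x₂)/(z₂ − z₁) = (0.6433·-3 − (-0.8064)·1.1)/1.45 = -0.719.
Then σ = (x₂ − x₁)/(z₂ − z₁) = (1.1 − -3)/1.45 = 2.828.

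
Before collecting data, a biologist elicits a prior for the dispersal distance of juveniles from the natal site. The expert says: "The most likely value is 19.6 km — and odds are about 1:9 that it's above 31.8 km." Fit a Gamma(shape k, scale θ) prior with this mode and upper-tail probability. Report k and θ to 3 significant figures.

Gamma(k,θ) with k>1 has mode (k−1)θ, so θ = 19.6/(k−1).
Need P(X < 31.8) = 0.9 with θ tied to k this way. Start at k = 2, θ = 19.6: P(X<31.8) ≈ 0.482.
Too low — raise k to concentrate. Iterating converges to k ≈ 9.04.
Then θ = 19.6/(9.04−1) ≈ 2.44.

k ≈ 9.04, θ ≈ 2.44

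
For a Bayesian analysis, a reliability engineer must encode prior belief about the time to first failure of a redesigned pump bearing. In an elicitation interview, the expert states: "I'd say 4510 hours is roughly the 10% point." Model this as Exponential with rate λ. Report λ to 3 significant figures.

λ ≈ 2.34e-05

P(T < 4510.0) = 1 − e^(−λ·4510.0) = 0.1, so λ = −ln(1−0.1)/4510.0 = −ln(0.9)/4510.0 = 2.34e-05.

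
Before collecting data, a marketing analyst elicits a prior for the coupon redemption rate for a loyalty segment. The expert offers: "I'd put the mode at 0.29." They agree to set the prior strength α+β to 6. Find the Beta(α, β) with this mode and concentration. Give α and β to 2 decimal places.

For α,β > 1 the Beta mode is (α−1)/(α+β−2). With α+β = 6, the mode is (α−1)/4.
Set (α−1)/4 = 0.29 → α = 1 + 0.29·4 = 2.16.
β = 6 − α = 3.84.

α = 2.16, β = 3.84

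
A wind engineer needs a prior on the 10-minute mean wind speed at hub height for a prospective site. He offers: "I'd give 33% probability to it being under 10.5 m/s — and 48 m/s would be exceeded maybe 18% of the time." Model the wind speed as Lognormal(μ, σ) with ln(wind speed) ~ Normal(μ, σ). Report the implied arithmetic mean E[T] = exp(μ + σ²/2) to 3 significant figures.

E[T] ≈ 32.2 m/s

If T ~ Lognormal(μ,σ) then ln T ~ Normal(μ,σ), so the p-quantile of ln T is μ + z_p·σ.
ln(10.5) = 2.351 and ln(48) = 3.871; z_{0.33} = -0.4399, z_{0.82} = 0.9154.
σ = (3.871 − 2.351)/(0.9154 − (-0.4399)) = 1.121.
μ = 2.351 − (-0.4399)·1.121 = 2.845.
E[T] = exp(μ + σ²/2) = exp(2.845 + 0.6288) = 32.2 m/s.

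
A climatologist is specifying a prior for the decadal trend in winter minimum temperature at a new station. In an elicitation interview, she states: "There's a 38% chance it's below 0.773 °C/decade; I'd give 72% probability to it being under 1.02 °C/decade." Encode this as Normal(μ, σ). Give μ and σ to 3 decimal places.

μ = 0.858, σ = 0.278

The p-quantile of Normal(μ,σ) is μ + z_p·σ, with z_{0.38} = -0.3055 and z_{0.72} = 0.5828.
Eliminate σ: μ = (z₂·x₁ − z₁·x₂)/(z₂ − z₁) = (0.5828·0.773 − (-0.3055)·1.02)/0.8883 = 0.858.
Then σ = (x₂ − x₁)/(z₂ − z₁) = (1.02 − 0.773)/0.8883 = 0.278.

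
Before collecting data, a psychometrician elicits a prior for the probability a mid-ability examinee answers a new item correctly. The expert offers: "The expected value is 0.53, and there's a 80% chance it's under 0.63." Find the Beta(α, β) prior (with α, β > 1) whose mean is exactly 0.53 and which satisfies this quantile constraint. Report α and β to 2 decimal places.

With mean 0.53 fixed, write α = 0.53s, β = 0.47s where s = α+β.
Need P(θ < 0.63) = 0.8 under Beta(0.53s, 0.47s). Normal approximation: (q−m)/√(m(1−m)/s) ≈ z_{0.8} = 0.842, so s ≈ 0.53·0.47·(0.842)²/(0.63−0.53)² = 17.6.
At s = 17.6: P(θ<0.63) ≈ 0.798. Adjusting to match 0.8 gives s ≈ 17.88.
So α = 0.53·17.88 ≈ 9.48, β = 0.47·17.88 ≈ 8.40.

α ≈ 9.48, β ≈ 8.40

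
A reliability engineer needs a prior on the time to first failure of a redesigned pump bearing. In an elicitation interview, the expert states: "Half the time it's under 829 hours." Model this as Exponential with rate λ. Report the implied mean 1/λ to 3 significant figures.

Exponential median = ln 2 / λ, so λ = ln 2 / 829.0 = 0.000836.
Mean = 1/λ = 1200 hours.

mean ≈ 1200 hours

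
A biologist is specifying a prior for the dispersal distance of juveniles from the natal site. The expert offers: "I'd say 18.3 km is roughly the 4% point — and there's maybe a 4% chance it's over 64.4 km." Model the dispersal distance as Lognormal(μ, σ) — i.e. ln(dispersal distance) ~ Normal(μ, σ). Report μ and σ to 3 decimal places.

If T ~ Lognormal(μ,σ) then ln T ~ Normal(μ,σ), so the p-quantile of ln T is μ + z_p·σ.
ln(18.3) = 2.907 and ln(64.4) = 4.165; z_{0.04} = -1.751, z_{0.96} = 1.751.
σ = (4.165 − 2.907)/(1.751 − (-1.751)) = 0.359.
μ = 2.907 − (-1.751)·0.359 = 3.536.

μ ≈ 3.536, σ ≈ 0.359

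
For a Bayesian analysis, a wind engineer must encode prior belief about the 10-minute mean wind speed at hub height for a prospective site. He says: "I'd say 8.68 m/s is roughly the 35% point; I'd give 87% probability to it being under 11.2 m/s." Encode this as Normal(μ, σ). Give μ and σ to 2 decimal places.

μ = 9.32, σ = 1.67

For Normal(μ,σ), the p-quantile is μ + z_p·σ. Here z_{0.35} = -0.3853, z_{0.87} = 1.126.
So 8.68 = μ − 0.3853σ and 11.2 = μ + 1.126σ.
Subtracting: σ = (11.2 − 8.68)/(1.126 − (-0.3853)) = 1.67.
Then μ = 8.68 − (-0.3853)·1.67 = 9.32.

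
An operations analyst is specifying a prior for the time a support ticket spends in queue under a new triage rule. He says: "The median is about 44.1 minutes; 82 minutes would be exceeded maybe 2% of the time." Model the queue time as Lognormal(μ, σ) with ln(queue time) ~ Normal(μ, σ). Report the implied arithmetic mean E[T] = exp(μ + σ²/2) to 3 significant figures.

E[T] ≈ 46.2 minutes

If T ~ Lognormal(μ,σ) then ln T ~ Normal(μ,σ), so the p-quantile of ln T is μ + z_p·σ.
ln(44.1) = 3.786 and ln(82) = 4.407; z_{0.5} = 0, z_{0.98} = 2.054.
σ = (4.407 − 3.786)/(2.054 − (0)) = 0.302.
μ = 3.786 − (0)·0.302 = 3.786.
E[T] = exp(μ + σ²/2) = exp(3.786 + 0.0456) = 46.2 minutes.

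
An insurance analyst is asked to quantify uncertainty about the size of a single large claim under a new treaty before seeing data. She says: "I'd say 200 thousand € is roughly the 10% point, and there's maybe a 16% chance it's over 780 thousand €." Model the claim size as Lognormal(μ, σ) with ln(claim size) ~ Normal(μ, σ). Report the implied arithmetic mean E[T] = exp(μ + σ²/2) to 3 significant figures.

E[T] ≈ 515 thousand €

If T ~ Lognormal(μ,σ) then ln T ~ Normal(μ,σ), so the p-quantile of ln T is μ + z_p·σ.
ln(200) = 5.298 and ln(780) = 6.659; z_{0.1} = -1.282, z_{0.84} = 0.9945.
σ = (6.659 − 5.298)/(0.9945 − (-1.282)) = 0.598.
μ = 5.298 − (-1.282)·0.598 = 6.065.
E[T] = exp(μ + σ²/2) = exp(6.065 + 0.1788) = 515 thousand €.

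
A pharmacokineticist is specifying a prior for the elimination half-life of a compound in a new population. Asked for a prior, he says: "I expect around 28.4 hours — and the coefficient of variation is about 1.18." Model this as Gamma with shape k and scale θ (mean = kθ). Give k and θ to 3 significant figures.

k ≈ 0.718, θ ≈ 39.5

For Gamma(k, scale θ): mean = kθ, variance = kθ², so CV = 1/√k.
CV = 1.18, hence k = 1/CV² = 0.718.
Then θ = mean/k = 28.4/0.718 = 39.5.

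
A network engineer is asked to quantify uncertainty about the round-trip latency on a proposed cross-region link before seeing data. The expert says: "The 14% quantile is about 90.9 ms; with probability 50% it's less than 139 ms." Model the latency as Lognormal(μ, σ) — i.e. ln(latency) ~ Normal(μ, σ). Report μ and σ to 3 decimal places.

μ ≈ 4.934, σ ≈ 0.393

If T ~ Lognormal(μ,σ) then ln T ~ Normal(μ,σ), so the p-quantile of ln T is μ + z_p·σ.
ln(90.9) = 4.51 and ln(139) = 4.934; z_{0.14} = -1.08, z_{0.5} = 0.
σ = (4.934 − 4.51)/(0 − (-1.08)) = 0.393.
μ = 4.51 − (-1.08)·0.393 = 4.934.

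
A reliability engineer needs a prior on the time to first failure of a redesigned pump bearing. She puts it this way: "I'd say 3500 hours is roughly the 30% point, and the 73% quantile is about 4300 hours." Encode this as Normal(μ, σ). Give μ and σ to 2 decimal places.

μ = 3868.90, σ = 703.47

The p-quantile of Normal(μ,σ) is μ + z_p·σ, with z_{0.3} = -0.5244 and z_{0.73} = 0.6128.
Eliminate σ: μ = (z₂·x₁ − z₁·x₂)/(z₂ − z₁) = (0.6128·3500 − (-0.5244)·4300)/1.137 = 3868.90.
Then σ = (x₂ − x₁)/(z₂ − z₁) = (4300 − 3500)/1.137 = 703.47.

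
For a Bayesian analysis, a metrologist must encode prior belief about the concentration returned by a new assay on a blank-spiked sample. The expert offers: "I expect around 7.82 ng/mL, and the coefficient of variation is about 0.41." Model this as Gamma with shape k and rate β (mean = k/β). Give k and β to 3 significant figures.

For Gamma(k, rate β): mean = k/β, variance = k/β², so CV = 1/√k.
CV = 0.41, hence k = 1/CV² = 5.95.
Then β = k/mean = 5.95/7.82 = 0.761.

k ≈ 5.95, β ≈ 0.761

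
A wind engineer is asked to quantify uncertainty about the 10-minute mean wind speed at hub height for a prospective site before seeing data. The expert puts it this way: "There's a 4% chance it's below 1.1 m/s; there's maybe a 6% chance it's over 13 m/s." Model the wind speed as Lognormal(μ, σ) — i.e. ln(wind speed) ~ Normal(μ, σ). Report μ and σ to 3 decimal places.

μ ≈ 1.403, σ ≈ 0.747

If T ~ Lognormal(μ,σ) then ln T ~ Normal(μ,σ), so the p-quantile of ln T is μ + z_p·σ.
ln(1.1) = 0.09531 and ln(13) = 2.565; z_{0.04} = -1.751, z_{0.94} = 1.555.
σ = (2.565 − 0.09531)/(1.555 − (-1.751)) = 0.747.
μ = 0.09531 − (-1.751)·0.747 = 1.403.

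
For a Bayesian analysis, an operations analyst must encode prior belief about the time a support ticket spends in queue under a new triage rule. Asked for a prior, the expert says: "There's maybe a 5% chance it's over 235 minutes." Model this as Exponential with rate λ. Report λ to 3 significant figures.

P(T > 235.0) = e^(−λ·235.0) = 0.05, so λ = −ln(0.05)/235.0 = 0.0127.

λ ≈ 0.0127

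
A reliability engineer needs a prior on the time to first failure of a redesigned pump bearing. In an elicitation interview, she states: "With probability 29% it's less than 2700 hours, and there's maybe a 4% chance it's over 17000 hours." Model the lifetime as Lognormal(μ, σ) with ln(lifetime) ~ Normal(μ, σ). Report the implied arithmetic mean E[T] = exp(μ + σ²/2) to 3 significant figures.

E[T] ≈ 5780 hours

If T ~ Lognormal(μ,σ) then ln T ~ Normal(μ,σ), so the p-quantile of ln T is μ + z_p·σ.
ln(2700) = 7.901 and ln(17000) = 9.741; z_{0.29} = -0.5534, z_{0.96} = 1.751.
σ = (9.741 − 7.901)/(1.751 − (-0.5534)) = 0.799.
μ = 7.901 − (-0.5534)·0.799 = 8.343.
E[T] = exp(μ + σ²/2) = exp(8.343 + 0.3189) = 5780 hours.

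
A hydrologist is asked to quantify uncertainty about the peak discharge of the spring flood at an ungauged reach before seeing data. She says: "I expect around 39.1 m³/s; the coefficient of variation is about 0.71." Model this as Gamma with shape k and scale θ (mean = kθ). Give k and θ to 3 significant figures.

k ≈ 1.98, θ ≈ 19.7

For Gamma(k, scale θ): mean = kθ, variance = kθ², so CV = 1/√k.
CV = 0.71, hence k = 1/CV² = 1.98.
Then θ = mean/k = 39.1/1.98 = 19.7.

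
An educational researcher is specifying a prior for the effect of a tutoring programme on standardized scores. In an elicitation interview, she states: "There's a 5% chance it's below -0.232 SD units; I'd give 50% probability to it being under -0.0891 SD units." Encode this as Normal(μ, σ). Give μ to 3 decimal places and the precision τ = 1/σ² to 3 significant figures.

The p-quantile of Normal(μ,σ) is μ + z_p·σ, with z_{0.05} = -1.645 and z_{0.5} = 0.
Eliminate σ: μ = (z₂·x₁ − z₁·x₂)/(z₂ − z₁) = (0·-0.232 − (-1.645)·-0.0891)/1.645 = -0.089.
Then σ = (x₂ − x₁)/(z₂ − z₁) = (-0.0891 − -0.232)/1.645 = 0.087.
Precision τ = 1/σ² = 1/0.08688² = 132.

μ = -0.089, τ = 132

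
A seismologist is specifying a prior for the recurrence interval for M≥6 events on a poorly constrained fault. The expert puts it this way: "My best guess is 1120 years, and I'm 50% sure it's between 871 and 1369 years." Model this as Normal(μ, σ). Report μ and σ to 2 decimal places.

A symmetric 50% interval runs μ ± z·σ with z = 0.6745.
Half-width = 249, so σ = 249/0.6745 = 369.17.
μ is the stated best guess, 1120.00.

μ = 1120.00, σ = 369.17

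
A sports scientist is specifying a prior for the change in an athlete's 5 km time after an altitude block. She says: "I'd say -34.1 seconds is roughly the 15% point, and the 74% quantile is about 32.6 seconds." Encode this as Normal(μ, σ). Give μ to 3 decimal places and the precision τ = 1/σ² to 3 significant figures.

μ = 7.054, τ = 0.000634

The p-quantile of Normal(μ,σ) is μ + z_p·σ, with z_{0.15} = -1.036 and z_{0.74} = 0.6433.
Eliminate σ: μ = (z₂·x₁ − z₁·x₂)/(z₂ − z₁) = (0.6433·-34.1 − (-1.036)·32.6)/1.68 = 7.054.
Then σ = (x₂ − x₁)/(z₂ − z₁) = (32.6 − -34.1)/1.68 = 39.708.
Precision τ = 1/σ² = 1/39.71² = 0.000634.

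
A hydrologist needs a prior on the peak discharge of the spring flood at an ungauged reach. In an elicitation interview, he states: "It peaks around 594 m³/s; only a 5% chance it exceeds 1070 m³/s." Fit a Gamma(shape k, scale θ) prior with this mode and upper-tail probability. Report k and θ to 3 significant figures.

k ≈ 9.05, θ ≈ 73.8

Gamma(k,θ) with k>1 has mode (k−1)θ, so θ = 594/(k−1).
Need P(X < 1070) = 0.95 with θ tied to k this way. Start at k = 2, θ = 594: P(X<1070) ≈ 0.538.
Too low — raise k to concentrate. Iterating converges to k ≈ 9.05.
Then θ = 594/(9.05−1) ≈ 73.8.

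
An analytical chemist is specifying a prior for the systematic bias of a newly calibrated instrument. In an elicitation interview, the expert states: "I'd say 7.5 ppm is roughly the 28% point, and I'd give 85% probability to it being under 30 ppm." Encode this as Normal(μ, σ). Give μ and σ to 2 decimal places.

μ = 15.60, σ = 13.90

The p-quantile of Normal(μ,σ) is μ + z_p·σ, with z_{0.28} = -0.5828 and z_{0.85} = 1.036.
Eliminate σ: μ = (z₂·x₁ − z₁·x₂)/(z₂ − z₁) = (1.036·7.5 − (-0.5828)·30)/1.619 = 15.60.
Then σ = (x₂ − x₁)/(z₂ − z₁) = (30 − 7.5)/1.619 = 13.90.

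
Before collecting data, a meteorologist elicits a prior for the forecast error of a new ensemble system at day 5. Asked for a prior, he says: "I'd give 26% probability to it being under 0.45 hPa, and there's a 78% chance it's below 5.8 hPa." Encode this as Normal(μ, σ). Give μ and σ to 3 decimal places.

The p-quantile of Normal(μ,σ) is μ + z_p·σ, with z_{0.26} = -0.6433 and z_{0.78} = 0.7722.
Eliminate σ: μ = (z₂·x₁ − z₁·x₂)/(z₂ − z₁) = (0.7722·0.45 − (-0.6433)·5.8)/1.416 = 2.882.
Then σ = (x₂ − x₁)/(z₂ − z₁) = (5.8 − 0.45)/1.416 = 3.779.

μ = 2.882, σ = 3.779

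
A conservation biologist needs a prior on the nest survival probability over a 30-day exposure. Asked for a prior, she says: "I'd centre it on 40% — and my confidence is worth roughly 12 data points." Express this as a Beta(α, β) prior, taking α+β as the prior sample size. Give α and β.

α = 4.8, β = 7.2

Under the effective-sample-size interpretation, Beta(α, β) has prior mean α/(α+β) and prior sample size α+β.
So α+β = 12 and α/(α+β) = 0.4, giving α = 0.4·12 = 4.8 and β = 12 − 4.8 = 7.2.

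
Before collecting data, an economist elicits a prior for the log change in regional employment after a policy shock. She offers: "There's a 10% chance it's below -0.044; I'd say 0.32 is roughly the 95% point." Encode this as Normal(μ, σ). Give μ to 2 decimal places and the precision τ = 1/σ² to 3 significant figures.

For Normal(μ,σ), the p-quantile is μ + z_p·σ. Here z_{0.1} = -1.282, z_{0.95} = 1.645.
So -0.044 = μ − 1.282σ and 0.32 = μ + 1.645σ.
Subtracting: σ = (0.32 − -0.044)/(1.645 − (-1.282)) = 0.12.
Then μ = -0.044 − (-1.282)·0.12 = 0.12.
Precision τ = 1/σ² = 1/0.1244² = 64.6.

μ = 0.12, τ = 64.6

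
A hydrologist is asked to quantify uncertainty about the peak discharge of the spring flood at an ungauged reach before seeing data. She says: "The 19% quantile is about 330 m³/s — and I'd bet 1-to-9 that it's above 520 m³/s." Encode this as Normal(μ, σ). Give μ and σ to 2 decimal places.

μ = 407.24, σ = 87.99

For Normal(μ,σ), the p-quantile is μ + z_p·σ. Here z_{0.19} = -0.8779, z_{0.9} = 1.282.
So 330 = μ − 0.8779σ and 520 = μ + 1.282σ.
Subtracting: σ = (520 − 330)/(1.282 − (-0.8779)) = 87.99.
Then μ = 330 − (-0.8779)·87.99 = 407.24.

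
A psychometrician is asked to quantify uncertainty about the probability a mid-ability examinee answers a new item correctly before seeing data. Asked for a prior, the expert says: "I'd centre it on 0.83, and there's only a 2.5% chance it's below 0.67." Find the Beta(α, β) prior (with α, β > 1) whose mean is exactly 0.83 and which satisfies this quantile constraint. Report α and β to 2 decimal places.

With mean 0.83 fixed, write α = 0.83s, β = 0.17s where s = α+β.
Need P(θ < 0.67) = 0.025 under Beta(0.83s, 0.17s). Normal approximation: (q−m)/√(m(1−m)/s) ≈ z_{0.025} = -1.96, so s ≈ 0.83·0.17·(-1.96)²/(0.67−0.83)² = 21.2.
At s = 21.2: P(θ<0.67) ≈ 0.039. Adjusting to match 0.025 gives s ≈ 26.90.
So α = 0.83·26.90 ≈ 22.32, β = 0.17·26.90 ≈ 4.57.

α ≈ 22.32, β ≈ 4.57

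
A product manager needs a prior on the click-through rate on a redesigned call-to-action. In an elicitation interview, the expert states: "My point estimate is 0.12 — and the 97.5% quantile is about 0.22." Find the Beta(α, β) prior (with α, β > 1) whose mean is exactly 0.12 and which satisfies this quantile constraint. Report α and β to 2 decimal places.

α ≈ 6.25, β ≈ 45.84

With mean 0.12 fixed, write α = 0.12s, β = 0.88s where s = α+β.
Need P(θ < 0.22) = 0.975 under Beta(0.12s, 0.88s). Normal approximation: (q−m)/√(m(1−m)/s) ≈ z_{0.975} = 1.96, so s ≈ 0.12·0.88·(1.96)²/(0.22−0.12)² = 40.6.
At s = 40.6: P(θ<0.22) ≈ 0.960. Adjusting to match 0.975 gives s ≈ 52.09.
So α = 0.12·52.09 ≈ 6.25, β = 0.88·52.09 ≈ 45.84.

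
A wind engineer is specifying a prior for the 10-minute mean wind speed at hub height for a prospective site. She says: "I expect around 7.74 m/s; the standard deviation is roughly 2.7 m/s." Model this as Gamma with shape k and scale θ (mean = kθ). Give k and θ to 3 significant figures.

For Gamma(k, scale θ): mean = kθ, variance = kθ², so CV = 1/√k.
CV = SD/mean = 2.7/7.74 = 0.3488, hence k = 1/CV² = 8.22.
Then θ = mean/k = 7.74/8.22 = 0.942.

k ≈ 8.22, θ ≈ 0.942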